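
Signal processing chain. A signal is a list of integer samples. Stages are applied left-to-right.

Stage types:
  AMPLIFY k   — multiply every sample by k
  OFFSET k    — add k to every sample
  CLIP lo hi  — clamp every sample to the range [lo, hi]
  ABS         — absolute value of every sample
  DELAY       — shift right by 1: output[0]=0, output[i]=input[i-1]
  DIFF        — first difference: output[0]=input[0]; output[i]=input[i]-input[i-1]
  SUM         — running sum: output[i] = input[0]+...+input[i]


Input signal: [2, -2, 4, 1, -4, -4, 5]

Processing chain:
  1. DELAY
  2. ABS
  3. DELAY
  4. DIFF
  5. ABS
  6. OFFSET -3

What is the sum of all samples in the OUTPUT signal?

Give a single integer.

Answer: -11

Derivation:
Input: [2, -2, 4, 1, -4, -4, 5]
Stage 1 (DELAY): [0, 2, -2, 4, 1, -4, -4] = [0, 2, -2, 4, 1, -4, -4] -> [0, 2, -2, 4, 1, -4, -4]
Stage 2 (ABS): |0|=0, |2|=2, |-2|=2, |4|=4, |1|=1, |-4|=4, |-4|=4 -> [0, 2, 2, 4, 1, 4, 4]
Stage 3 (DELAY): [0, 0, 2, 2, 4, 1, 4] = [0, 0, 2, 2, 4, 1, 4] -> [0, 0, 2, 2, 4, 1, 4]
Stage 4 (DIFF): s[0]=0, 0-0=0, 2-0=2, 2-2=0, 4-2=2, 1-4=-3, 4-1=3 -> [0, 0, 2, 0, 2, -3, 3]
Stage 5 (ABS): |0|=0, |0|=0, |2|=2, |0|=0, |2|=2, |-3|=3, |3|=3 -> [0, 0, 2, 0, 2, 3, 3]
Stage 6 (OFFSET -3): 0+-3=-3, 0+-3=-3, 2+-3=-1, 0+-3=-3, 2+-3=-1, 3+-3=0, 3+-3=0 -> [-3, -3, -1, -3, -1, 0, 0]
Output sum: -11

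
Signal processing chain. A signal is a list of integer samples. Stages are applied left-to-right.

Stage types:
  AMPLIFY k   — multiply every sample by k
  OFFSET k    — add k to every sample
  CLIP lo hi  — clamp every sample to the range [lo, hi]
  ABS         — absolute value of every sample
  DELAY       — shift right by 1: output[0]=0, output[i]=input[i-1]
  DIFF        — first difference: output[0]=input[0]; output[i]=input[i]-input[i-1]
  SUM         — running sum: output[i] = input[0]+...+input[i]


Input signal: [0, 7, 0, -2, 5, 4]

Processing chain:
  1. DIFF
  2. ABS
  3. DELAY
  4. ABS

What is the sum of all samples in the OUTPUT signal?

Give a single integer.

Input: [0, 7, 0, -2, 5, 4]
Stage 1 (DIFF): s[0]=0, 7-0=7, 0-7=-7, -2-0=-2, 5--2=7, 4-5=-1 -> [0, 7, -7, -2, 7, -1]
Stage 2 (ABS): |0|=0, |7|=7, |-7|=7, |-2|=2, |7|=7, |-1|=1 -> [0, 7, 7, 2, 7, 1]
Stage 3 (DELAY): [0, 0, 7, 7, 2, 7] = [0, 0, 7, 7, 2, 7] -> [0, 0, 7, 7, 2, 7]
Stage 4 (ABS): |0|=0, |0|=0, |7|=7, |7|=7, |2|=2, |7|=7 -> [0, 0, 7, 7, 2, 7]
Output sum: 23

Answer: 23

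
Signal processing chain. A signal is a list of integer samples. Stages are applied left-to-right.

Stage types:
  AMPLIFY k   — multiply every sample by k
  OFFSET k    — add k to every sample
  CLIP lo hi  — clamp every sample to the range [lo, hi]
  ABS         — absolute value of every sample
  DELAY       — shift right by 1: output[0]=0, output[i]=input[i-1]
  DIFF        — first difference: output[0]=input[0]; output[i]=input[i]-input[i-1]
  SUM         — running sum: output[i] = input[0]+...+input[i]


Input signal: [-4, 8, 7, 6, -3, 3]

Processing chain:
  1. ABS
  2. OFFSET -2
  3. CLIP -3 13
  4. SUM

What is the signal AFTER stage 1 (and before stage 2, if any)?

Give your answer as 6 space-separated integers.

Input: [-4, 8, 7, 6, -3, 3]
Stage 1 (ABS): |-4|=4, |8|=8, |7|=7, |6|=6, |-3|=3, |3|=3 -> [4, 8, 7, 6, 3, 3]

Answer: 4 8 7 6 3 3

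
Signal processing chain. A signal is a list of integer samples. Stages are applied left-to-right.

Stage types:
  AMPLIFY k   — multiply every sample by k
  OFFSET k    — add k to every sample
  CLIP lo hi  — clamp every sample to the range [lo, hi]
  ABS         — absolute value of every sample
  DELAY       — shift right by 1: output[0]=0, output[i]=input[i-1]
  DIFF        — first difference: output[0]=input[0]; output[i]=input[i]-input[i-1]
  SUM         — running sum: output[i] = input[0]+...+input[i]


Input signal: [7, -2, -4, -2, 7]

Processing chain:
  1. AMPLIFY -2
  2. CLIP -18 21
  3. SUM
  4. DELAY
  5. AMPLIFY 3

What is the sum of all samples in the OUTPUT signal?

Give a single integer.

Input: [7, -2, -4, -2, 7]
Stage 1 (AMPLIFY -2): 7*-2=-14, -2*-2=4, -4*-2=8, -2*-2=4, 7*-2=-14 -> [-14, 4, 8, 4, -14]
Stage 2 (CLIP -18 21): clip(-14,-18,21)=-14, clip(4,-18,21)=4, clip(8,-18,21)=8, clip(4,-18,21)=4, clip(-14,-18,21)=-14 -> [-14, 4, 8, 4, -14]
Stage 3 (SUM): sum[0..0]=-14, sum[0..1]=-10, sum[0..2]=-2, sum[0..3]=2, sum[0..4]=-12 -> [-14, -10, -2, 2, -12]
Stage 4 (DELAY): [0, -14, -10, -2, 2] = [0, -14, -10, -2, 2] -> [0, -14, -10, -2, 2]
Stage 5 (AMPLIFY 3): 0*3=0, -14*3=-42, -10*3=-30, -2*3=-6, 2*3=6 -> [0, -42, -30, -6, 6]
Output sum: -72

Answer: -72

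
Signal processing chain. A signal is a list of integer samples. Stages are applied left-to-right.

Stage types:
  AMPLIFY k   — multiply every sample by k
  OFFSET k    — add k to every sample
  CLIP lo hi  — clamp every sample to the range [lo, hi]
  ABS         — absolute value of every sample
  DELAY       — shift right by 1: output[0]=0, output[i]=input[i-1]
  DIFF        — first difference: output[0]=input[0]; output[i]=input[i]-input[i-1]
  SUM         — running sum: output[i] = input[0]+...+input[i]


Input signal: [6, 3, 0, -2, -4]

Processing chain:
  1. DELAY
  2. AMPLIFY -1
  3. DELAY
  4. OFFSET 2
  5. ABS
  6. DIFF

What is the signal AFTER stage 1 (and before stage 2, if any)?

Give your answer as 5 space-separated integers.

Input: [6, 3, 0, -2, -4]
Stage 1 (DELAY): [0, 6, 3, 0, -2] = [0, 6, 3, 0, -2] -> [0, 6, 3, 0, -2]

Answer: 0 6 3 0 -2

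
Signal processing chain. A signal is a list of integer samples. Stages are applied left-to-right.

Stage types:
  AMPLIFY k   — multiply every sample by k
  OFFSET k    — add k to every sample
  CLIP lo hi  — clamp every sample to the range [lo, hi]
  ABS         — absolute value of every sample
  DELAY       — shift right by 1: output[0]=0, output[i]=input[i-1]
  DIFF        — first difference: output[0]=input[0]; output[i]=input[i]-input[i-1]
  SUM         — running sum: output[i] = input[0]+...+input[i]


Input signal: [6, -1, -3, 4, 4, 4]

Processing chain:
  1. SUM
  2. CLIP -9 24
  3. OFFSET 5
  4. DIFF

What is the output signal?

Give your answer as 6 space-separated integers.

Answer: 11 -1 -3 4 4 4

Derivation:
Input: [6, -1, -3, 4, 4, 4]
Stage 1 (SUM): sum[0..0]=6, sum[0..1]=5, sum[0..2]=2, sum[0..3]=6, sum[0..4]=10, sum[0..5]=14 -> [6, 5, 2, 6, 10, 14]
Stage 2 (CLIP -9 24): clip(6,-9,24)=6, clip(5,-9,24)=5, clip(2,-9,24)=2, clip(6,-9,24)=6, clip(10,-9,24)=10, clip(14,-9,24)=14 -> [6, 5, 2, 6, 10, 14]
Stage 3 (OFFSET 5): 6+5=11, 5+5=10, 2+5=7, 6+5=11, 10+5=15, 14+5=19 -> [11, 10, 7, 11, 15, 19]
Stage 4 (DIFF): s[0]=11, 10-11=-1, 7-10=-3, 11-7=4, 15-11=4, 19-15=4 -> [11, -1, -3, 4, 4, 4]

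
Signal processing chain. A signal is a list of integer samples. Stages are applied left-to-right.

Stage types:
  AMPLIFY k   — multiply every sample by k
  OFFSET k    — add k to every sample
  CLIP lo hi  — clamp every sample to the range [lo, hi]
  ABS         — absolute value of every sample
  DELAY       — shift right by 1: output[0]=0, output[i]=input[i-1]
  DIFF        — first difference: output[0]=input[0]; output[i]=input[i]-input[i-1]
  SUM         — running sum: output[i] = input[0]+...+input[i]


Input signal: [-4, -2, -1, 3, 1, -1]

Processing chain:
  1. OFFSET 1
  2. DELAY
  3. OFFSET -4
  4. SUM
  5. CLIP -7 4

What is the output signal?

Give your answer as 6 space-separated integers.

Input: [-4, -2, -1, 3, 1, -1]
Stage 1 (OFFSET 1): -4+1=-3, -2+1=-1, -1+1=0, 3+1=4, 1+1=2, -1+1=0 -> [-3, -1, 0, 4, 2, 0]
Stage 2 (DELAY): [0, -3, -1, 0, 4, 2] = [0, -3, -1, 0, 4, 2] -> [0, -3, -1, 0, 4, 2]
Stage 3 (OFFSET -4): 0+-4=-4, -3+-4=-7, -1+-4=-5, 0+-4=-4, 4+-4=0, 2+-4=-2 -> [-4, -7, -5, -4, 0, -2]
Stage 4 (SUM): sum[0..0]=-4, sum[0..1]=-11, sum[0..2]=-16, sum[0..3]=-20, sum[0..4]=-20, sum[0..5]=-22 -> [-4, -11, -16, -20, -20, -22]
Stage 5 (CLIP -7 4): clip(-4,-7,4)=-4, clip(-11,-7,4)=-7, clip(-16,-7,4)=-7, clip(-20,-7,4)=-7, clip(-20,-7,4)=-7, clip(-22,-7,4)=-7 -> [-4, -7, -7, -7, -7, -7]

Answer: -4 -7 -7 -7 -7 -7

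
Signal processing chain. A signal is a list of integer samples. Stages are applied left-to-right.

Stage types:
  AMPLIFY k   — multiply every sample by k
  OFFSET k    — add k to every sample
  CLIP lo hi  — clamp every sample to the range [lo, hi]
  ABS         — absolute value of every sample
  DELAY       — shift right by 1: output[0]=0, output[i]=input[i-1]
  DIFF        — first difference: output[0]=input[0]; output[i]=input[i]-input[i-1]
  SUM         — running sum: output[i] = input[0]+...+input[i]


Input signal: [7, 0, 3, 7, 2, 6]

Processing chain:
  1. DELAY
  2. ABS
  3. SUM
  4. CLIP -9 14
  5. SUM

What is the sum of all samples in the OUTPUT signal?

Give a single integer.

Answer: 135

Derivation:
Input: [7, 0, 3, 7, 2, 6]
Stage 1 (DELAY): [0, 7, 0, 3, 7, 2] = [0, 7, 0, 3, 7, 2] -> [0, 7, 0, 3, 7, 2]
Stage 2 (ABS): |0|=0, |7|=7, |0|=0, |3|=3, |7|=7, |2|=2 -> [0, 7, 0, 3, 7, 2]
Stage 3 (SUM): sum[0..0]=0, sum[0..1]=7, sum[0..2]=7, sum[0..3]=10, sum[0..4]=17, sum[0..5]=19 -> [0, 7, 7, 10, 17, 19]
Stage 4 (CLIP -9 14): clip(0,-9,14)=0, clip(7,-9,14)=7, clip(7,-9,14)=7, clip(10,-9,14)=10, clip(17,-9,14)=14, clip(19,-9,14)=14 -> [0, 7, 7, 10, 14, 14]
Stage 5 (SUM): sum[0..0]=0, sum[0..1]=7, sum[0..2]=14, sum[0..3]=24, sum[0..4]=38, sum[0..5]=52 -> [0, 7, 14, 24, 38, 52]
Output sum: 135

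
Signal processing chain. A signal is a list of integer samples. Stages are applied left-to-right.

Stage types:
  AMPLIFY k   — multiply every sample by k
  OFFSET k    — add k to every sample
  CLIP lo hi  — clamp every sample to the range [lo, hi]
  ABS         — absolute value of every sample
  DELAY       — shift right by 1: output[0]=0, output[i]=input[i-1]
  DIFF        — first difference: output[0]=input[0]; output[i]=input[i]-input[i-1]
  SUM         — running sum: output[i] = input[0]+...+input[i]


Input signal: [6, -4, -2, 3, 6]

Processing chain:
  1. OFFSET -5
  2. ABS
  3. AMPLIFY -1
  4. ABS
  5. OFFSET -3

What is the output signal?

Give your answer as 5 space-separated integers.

Input: [6, -4, -2, 3, 6]
Stage 1 (OFFSET -5): 6+-5=1, -4+-5=-9, -2+-5=-7, 3+-5=-2, 6+-5=1 -> [1, -9, -7, -2, 1]
Stage 2 (ABS): |1|=1, |-9|=9, |-7|=7, |-2|=2, |1|=1 -> [1, 9, 7, 2, 1]
Stage 3 (AMPLIFY -1): 1*-1=-1, 9*-1=-9, 7*-1=-7, 2*-1=-2, 1*-1=-1 -> [-1, -9, -7, -2, -1]
Stage 4 (ABS): |-1|=1, |-9|=9, |-7|=7, |-2|=2, |-1|=1 -> [1, 9, 7, 2, 1]
Stage 5 (OFFSET -3): 1+-3=-2, 9+-3=6, 7+-3=4, 2+-3=-1, 1+-3=-2 -> [-2, 6, 4, -1, -2]

Answer: -2 6 4 -1 -2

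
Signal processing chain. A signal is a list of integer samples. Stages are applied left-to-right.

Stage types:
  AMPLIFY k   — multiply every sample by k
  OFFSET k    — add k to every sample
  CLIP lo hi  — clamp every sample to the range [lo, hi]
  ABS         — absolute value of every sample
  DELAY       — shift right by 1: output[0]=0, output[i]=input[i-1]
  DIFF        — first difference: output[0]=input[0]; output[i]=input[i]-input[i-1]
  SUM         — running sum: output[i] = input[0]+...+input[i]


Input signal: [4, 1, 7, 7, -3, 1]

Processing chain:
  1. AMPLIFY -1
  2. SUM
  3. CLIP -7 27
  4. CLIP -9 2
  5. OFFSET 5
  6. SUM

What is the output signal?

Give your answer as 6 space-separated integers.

Input: [4, 1, 7, 7, -3, 1]
Stage 1 (AMPLIFY -1): 4*-1=-4, 1*-1=-1, 7*-1=-7, 7*-1=-7, -3*-1=3, 1*-1=-1 -> [-4, -1, -7, -7, 3, -1]
Stage 2 (SUM): sum[0..0]=-4, sum[0..1]=-5, sum[0..2]=-12, sum[0..3]=-19, sum[0..4]=-16, sum[0..5]=-17 -> [-4, -5, -12, -19, -16, -17]
Stage 3 (CLIP -7 27): clip(-4,-7,27)=-4, clip(-5,-7,27)=-5, clip(-12,-7,27)=-7, clip(-19,-7,27)=-7, clip(-16,-7,27)=-7, clip(-17,-7,27)=-7 -> [-4, -5, -7, -7, -7, -7]
Stage 4 (CLIP -9 2): clip(-4,-9,2)=-4, clip(-5,-9,2)=-5, clip(-7,-9,2)=-7, clip(-7,-9,2)=-7, clip(-7,-9,2)=-7, clip(-7,-9,2)=-7 -> [-4, -5, -7, -7, -7, -7]
Stage 5 (OFFSET 5): -4+5=1, -5+5=0, -7+5=-2, -7+5=-2, -7+5=-2, -7+5=-2 -> [1, 0, -2, -2, -2, -2]
Stage 6 (SUM): sum[0..0]=1, sum[0..1]=1, sum[0..2]=-1, sum[0..3]=-3, sum[0..4]=-5, sum[0..5]=-7 -> [1, 1, -1, -3, -5, -7]

Answer: 1 1 -1 -3 -5 -7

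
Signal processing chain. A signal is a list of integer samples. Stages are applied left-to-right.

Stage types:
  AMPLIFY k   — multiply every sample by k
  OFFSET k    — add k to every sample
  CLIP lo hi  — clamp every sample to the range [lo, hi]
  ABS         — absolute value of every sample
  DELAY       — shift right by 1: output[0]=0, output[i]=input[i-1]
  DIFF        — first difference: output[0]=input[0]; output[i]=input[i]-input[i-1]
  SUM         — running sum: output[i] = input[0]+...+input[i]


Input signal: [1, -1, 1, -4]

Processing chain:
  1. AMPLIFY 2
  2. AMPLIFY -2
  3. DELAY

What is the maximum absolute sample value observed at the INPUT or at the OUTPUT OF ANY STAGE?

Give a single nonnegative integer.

Answer: 16

Derivation:
Input: [1, -1, 1, -4] (max |s|=4)
Stage 1 (AMPLIFY 2): 1*2=2, -1*2=-2, 1*2=2, -4*2=-8 -> [2, -2, 2, -8] (max |s|=8)
Stage 2 (AMPLIFY -2): 2*-2=-4, -2*-2=4, 2*-2=-4, -8*-2=16 -> [-4, 4, -4, 16] (max |s|=16)
Stage 3 (DELAY): [0, -4, 4, -4] = [0, -4, 4, -4] -> [0, -4, 4, -4] (max |s|=4)
Overall max amplitude: 16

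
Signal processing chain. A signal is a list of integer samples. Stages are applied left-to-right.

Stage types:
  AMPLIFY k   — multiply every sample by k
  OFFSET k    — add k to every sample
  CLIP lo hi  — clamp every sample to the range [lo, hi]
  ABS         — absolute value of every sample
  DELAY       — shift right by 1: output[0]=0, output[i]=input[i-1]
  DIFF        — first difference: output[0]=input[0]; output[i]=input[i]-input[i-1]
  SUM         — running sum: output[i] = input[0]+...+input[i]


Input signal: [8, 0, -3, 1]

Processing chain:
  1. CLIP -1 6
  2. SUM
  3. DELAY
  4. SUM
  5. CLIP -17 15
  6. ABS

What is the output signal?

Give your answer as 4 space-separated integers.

Answer: 0 6 12 15

Derivation:
Input: [8, 0, -3, 1]
Stage 1 (CLIP -1 6): clip(8,-1,6)=6, clip(0,-1,6)=0, clip(-3,-1,6)=-1, clip(1,-1,6)=1 -> [6, 0, -1, 1]
Stage 2 (SUM): sum[0..0]=6, sum[0..1]=6, sum[0..2]=5, sum[0..3]=6 -> [6, 6, 5, 6]
Stage 3 (DELAY): [0, 6, 6, 5] = [0, 6, 6, 5] -> [0, 6, 6, 5]
Stage 4 (SUM): sum[0..0]=0, sum[0..1]=6, sum[0..2]=12, sum[0..3]=17 -> [0, 6, 12, 17]
Stage 5 (CLIP -17 15): clip(0,-17,15)=0, clip(6,-17,15)=6, clip(12,-17,15)=12, clip(17,-17,15)=15 -> [0, 6, 12, 15]
Stage 6 (ABS): |0|=0, |6|=6, |12|=12, |15|=15 -> [0, 6, 12, 15]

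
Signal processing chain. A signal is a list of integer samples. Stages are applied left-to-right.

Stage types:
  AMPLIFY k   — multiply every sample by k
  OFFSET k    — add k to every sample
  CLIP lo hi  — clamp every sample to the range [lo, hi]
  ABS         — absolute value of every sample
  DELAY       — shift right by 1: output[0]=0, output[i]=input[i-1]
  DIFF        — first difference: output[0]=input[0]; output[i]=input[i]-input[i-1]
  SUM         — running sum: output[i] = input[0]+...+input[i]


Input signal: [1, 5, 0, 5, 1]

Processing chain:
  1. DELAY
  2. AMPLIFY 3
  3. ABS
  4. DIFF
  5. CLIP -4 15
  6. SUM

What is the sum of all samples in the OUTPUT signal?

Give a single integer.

Input: [1, 5, 0, 5, 1]
Stage 1 (DELAY): [0, 1, 5, 0, 5] = [0, 1, 5, 0, 5] -> [0, 1, 5, 0, 5]
Stage 2 (AMPLIFY 3): 0*3=0, 1*3=3, 5*3=15, 0*3=0, 5*3=15 -> [0, 3, 15, 0, 15]
Stage 3 (ABS): |0|=0, |3|=3, |15|=15, |0|=0, |15|=15 -> [0, 3, 15, 0, 15]
Stage 4 (DIFF): s[0]=0, 3-0=3, 15-3=12, 0-15=-15, 15-0=15 -> [0, 3, 12, -15, 15]
Stage 5 (CLIP -4 15): clip(0,-4,15)=0, clip(3,-4,15)=3, clip(12,-4,15)=12, clip(-15,-4,15)=-4, clip(15,-4,15)=15 -> [0, 3, 12, -4, 15]
Stage 6 (SUM): sum[0..0]=0, sum[0..1]=3, sum[0..2]=15, sum[0..3]=11, sum[0..4]=26 -> [0, 3, 15, 11, 26]
Output sum: 55

Answer: 55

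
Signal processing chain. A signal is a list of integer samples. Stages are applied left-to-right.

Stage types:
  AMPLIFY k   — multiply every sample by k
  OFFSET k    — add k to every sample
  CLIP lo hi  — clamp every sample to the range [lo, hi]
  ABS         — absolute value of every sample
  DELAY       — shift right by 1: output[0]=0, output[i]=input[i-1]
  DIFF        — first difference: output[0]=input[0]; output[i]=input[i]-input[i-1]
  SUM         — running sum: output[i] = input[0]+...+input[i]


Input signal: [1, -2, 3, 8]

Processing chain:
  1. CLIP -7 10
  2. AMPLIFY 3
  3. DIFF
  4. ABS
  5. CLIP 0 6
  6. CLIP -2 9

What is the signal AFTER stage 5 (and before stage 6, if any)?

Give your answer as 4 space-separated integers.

Input: [1, -2, 3, 8]
Stage 1 (CLIP -7 10): clip(1,-7,10)=1, clip(-2,-7,10)=-2, clip(3,-7,10)=3, clip(8,-7,10)=8 -> [1, -2, 3, 8]
Stage 2 (AMPLIFY 3): 1*3=3, -2*3=-6, 3*3=9, 8*3=24 -> [3, -6, 9, 24]
Stage 3 (DIFF): s[0]=3, -6-3=-9, 9--6=15, 24-9=15 -> [3, -9, 15, 15]
Stage 4 (ABS): |3|=3, |-9|=9, |15|=15, |15|=15 -> [3, 9, 15, 15]
Stage 5 (CLIP 0 6): clip(3,0,6)=3, clip(9,0,6)=6, clip(15,0,6)=6, clip(15,0,6)=6 -> [3, 6, 6, 6]

Answer: 3 6 6 6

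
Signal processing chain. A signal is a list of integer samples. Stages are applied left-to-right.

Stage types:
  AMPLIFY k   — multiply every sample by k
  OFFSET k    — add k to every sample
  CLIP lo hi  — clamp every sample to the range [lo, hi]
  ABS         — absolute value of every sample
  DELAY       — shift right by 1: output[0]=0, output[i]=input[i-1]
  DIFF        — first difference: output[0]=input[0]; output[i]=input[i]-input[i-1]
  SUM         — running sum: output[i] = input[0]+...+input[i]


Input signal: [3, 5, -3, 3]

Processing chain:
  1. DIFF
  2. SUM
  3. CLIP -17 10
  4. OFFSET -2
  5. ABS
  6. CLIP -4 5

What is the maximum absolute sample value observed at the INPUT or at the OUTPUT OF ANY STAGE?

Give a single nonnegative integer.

Answer: 8

Derivation:
Input: [3, 5, -3, 3] (max |s|=5)
Stage 1 (DIFF): s[0]=3, 5-3=2, -3-5=-8, 3--3=6 -> [3, 2, -8, 6] (max |s|=8)
Stage 2 (SUM): sum[0..0]=3, sum[0..1]=5, sum[0..2]=-3, sum[0..3]=3 -> [3, 5, -3, 3] (max |s|=5)
Stage 3 (CLIP -17 10): clip(3,-17,10)=3, clip(5,-17,10)=5, clip(-3,-17,10)=-3, clip(3,-17,10)=3 -> [3, 5, -3, 3] (max |s|=5)
Stage 4 (OFFSET -2): 3+-2=1, 5+-2=3, -3+-2=-5, 3+-2=1 -> [1, 3, -5, 1] (max |s|=5)
Stage 5 (ABS): |1|=1, |3|=3, |-5|=5, |1|=1 -> [1, 3, 5, 1] (max |s|=5)
Stage 6 (CLIP -4 5): clip(1,-4,5)=1, clip(3,-4,5)=3, clip(5,-4,5)=5, clip(1,-4,5)=1 -> [1, 3, 5, 1] (max |s|=5)
Overall max amplitude: 8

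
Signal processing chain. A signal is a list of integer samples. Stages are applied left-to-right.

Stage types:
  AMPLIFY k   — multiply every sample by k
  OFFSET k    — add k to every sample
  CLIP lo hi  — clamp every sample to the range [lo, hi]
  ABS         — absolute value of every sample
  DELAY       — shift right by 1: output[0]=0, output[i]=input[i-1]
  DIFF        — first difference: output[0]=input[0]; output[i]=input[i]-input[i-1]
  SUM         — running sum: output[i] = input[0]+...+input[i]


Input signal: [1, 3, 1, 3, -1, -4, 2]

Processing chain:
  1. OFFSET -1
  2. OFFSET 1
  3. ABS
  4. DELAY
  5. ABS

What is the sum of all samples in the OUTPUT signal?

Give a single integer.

Input: [1, 3, 1, 3, -1, -4, 2]
Stage 1 (OFFSET -1): 1+-1=0, 3+-1=2, 1+-1=0, 3+-1=2, -1+-1=-2, -4+-1=-5, 2+-1=1 -> [0, 2, 0, 2, -2, -5, 1]
Stage 2 (OFFSET 1): 0+1=1, 2+1=3, 0+1=1, 2+1=3, -2+1=-1, -5+1=-4, 1+1=2 -> [1, 3, 1, 3, -1, -4, 2]
Stage 3 (ABS): |1|=1, |3|=3, |1|=1, |3|=3, |-1|=1, |-4|=4, |2|=2 -> [1, 3, 1, 3, 1, 4, 2]
Stage 4 (DELAY): [0, 1, 3, 1, 3, 1, 4] = [0, 1, 3, 1, 3, 1, 4] -> [0, 1, 3, 1, 3, 1, 4]
Stage 5 (ABS): |0|=0, |1|=1, |3|=3, |1|=1, |3|=3, |1|=1, |4|=4 -> [0, 1, 3, 1, 3, 1, 4]
Output sum: 13

Answer: 13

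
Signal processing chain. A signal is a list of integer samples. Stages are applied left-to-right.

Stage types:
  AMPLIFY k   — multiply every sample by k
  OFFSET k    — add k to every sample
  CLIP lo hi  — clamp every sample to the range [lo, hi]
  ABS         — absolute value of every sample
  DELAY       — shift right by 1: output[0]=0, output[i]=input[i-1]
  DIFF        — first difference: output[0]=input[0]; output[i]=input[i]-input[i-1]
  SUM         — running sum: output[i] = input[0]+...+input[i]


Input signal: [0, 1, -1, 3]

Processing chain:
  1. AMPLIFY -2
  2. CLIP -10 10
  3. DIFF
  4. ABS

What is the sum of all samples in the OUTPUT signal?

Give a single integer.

Input: [0, 1, -1, 3]
Stage 1 (AMPLIFY -2): 0*-2=0, 1*-2=-2, -1*-2=2, 3*-2=-6 -> [0, -2, 2, -6]
Stage 2 (CLIP -10 10): clip(0,-10,10)=0, clip(-2,-10,10)=-2, clip(2,-10,10)=2, clip(-6,-10,10)=-6 -> [0, -2, 2, -6]
Stage 3 (DIFF): s[0]=0, -2-0=-2, 2--2=4, -6-2=-8 -> [0, -2, 4, -8]
Stage 4 (ABS): |0|=0, |-2|=2, |4|=4, |-8|=8 -> [0, 2, 4, 8]
Output sum: 14

Answer: 14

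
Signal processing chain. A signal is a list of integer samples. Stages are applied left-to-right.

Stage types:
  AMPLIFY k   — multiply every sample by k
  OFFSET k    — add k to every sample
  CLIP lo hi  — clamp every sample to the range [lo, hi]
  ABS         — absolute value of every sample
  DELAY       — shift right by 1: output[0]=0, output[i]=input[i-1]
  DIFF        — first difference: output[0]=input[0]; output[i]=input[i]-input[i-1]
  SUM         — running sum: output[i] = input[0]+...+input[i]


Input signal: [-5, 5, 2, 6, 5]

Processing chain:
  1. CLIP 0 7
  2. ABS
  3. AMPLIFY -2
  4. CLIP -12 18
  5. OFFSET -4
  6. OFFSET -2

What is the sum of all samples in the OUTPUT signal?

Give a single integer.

Input: [-5, 5, 2, 6, 5]
Stage 1 (CLIP 0 7): clip(-5,0,7)=0, clip(5,0,7)=5, clip(2,0,7)=2, clip(6,0,7)=6, clip(5,0,7)=5 -> [0, 5, 2, 6, 5]
Stage 2 (ABS): |0|=0, |5|=5, |2|=2, |6|=6, |5|=5 -> [0, 5, 2, 6, 5]
Stage 3 (AMPLIFY -2): 0*-2=0, 5*-2=-10, 2*-2=-4, 6*-2=-12, 5*-2=-10 -> [0, -10, -4, -12, -10]
Stage 4 (CLIP -12 18): clip(0,-12,18)=0, clip(-10,-12,18)=-10, clip(-4,-12,18)=-4, clip(-12,-12,18)=-12, clip(-10,-12,18)=-10 -> [0, -10, -4, -12, -10]
Stage 5 (OFFSET -4): 0+-4=-4, -10+-4=-14, -4+-4=-8, -12+-4=-16, -10+-4=-14 -> [-4, -14, -8, -16, -14]
Stage 6 (OFFSET -2): -4+-2=-6, -14+-2=-16, -8+-2=-10, -16+-2=-18, -14+-2=-16 -> [-6, -16, -10, -18, -16]
Output sum: -66

Answer: -66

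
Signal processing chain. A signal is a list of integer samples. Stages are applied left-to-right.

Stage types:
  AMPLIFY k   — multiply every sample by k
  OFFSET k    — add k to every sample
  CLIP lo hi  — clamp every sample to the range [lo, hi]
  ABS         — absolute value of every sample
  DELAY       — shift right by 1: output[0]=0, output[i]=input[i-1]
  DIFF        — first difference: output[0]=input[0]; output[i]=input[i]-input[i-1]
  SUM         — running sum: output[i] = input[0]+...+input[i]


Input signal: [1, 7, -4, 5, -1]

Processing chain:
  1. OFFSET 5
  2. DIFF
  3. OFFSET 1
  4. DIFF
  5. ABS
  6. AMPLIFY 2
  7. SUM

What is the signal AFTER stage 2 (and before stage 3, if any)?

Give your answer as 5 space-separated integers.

Input: [1, 7, -4, 5, -1]
Stage 1 (OFFSET 5): 1+5=6, 7+5=12, -4+5=1, 5+5=10, -1+5=4 -> [6, 12, 1, 10, 4]
Stage 2 (DIFF): s[0]=6, 12-6=6, 1-12=-11, 10-1=9, 4-10=-6 -> [6, 6, -11, 9, -6]

Answer: 6 6 -11 9 -6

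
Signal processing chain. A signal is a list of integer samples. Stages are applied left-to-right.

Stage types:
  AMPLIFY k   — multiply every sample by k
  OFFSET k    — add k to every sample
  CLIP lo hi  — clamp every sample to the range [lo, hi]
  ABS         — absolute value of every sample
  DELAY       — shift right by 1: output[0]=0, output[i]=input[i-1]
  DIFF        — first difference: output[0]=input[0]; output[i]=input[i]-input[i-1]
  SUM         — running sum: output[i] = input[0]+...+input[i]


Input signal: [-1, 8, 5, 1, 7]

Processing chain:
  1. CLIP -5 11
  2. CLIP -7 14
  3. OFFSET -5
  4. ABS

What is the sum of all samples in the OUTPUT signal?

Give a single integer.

Answer: 15

Derivation:
Input: [-1, 8, 5, 1, 7]
Stage 1 (CLIP -5 11): clip(-1,-5,11)=-1, clip(8,-5,11)=8, clip(5,-5,11)=5, clip(1,-5,11)=1, clip(7,-5,11)=7 -> [-1, 8, 5, 1, 7]
Stage 2 (CLIP -7 14): clip(-1,-7,14)=-1, clip(8,-7,14)=8, clip(5,-7,14)=5, clip(1,-7,14)=1, clip(7,-7,14)=7 -> [-1, 8, 5, 1, 7]
Stage 3 (OFFSET -5): -1+-5=-6, 8+-5=3, 5+-5=0, 1+-5=-4, 7+-5=2 -> [-6, 3, 0, -4, 2]
Stage 4 (ABS): |-6|=6, |3|=3, |0|=0, |-4|=4, |2|=2 -> [6, 3, 0, 4, 2]
Output sum: 15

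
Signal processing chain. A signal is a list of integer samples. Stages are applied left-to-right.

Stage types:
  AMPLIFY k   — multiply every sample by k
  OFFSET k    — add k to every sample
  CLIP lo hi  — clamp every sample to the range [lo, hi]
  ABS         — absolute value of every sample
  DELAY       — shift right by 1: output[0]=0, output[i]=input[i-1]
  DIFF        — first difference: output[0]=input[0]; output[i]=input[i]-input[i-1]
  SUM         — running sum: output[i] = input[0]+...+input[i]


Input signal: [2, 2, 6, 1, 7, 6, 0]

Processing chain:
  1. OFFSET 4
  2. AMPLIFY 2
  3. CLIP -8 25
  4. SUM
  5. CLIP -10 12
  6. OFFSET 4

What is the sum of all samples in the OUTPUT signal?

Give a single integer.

Answer: 112

Derivation:
Input: [2, 2, 6, 1, 7, 6, 0]
Stage 1 (OFFSET 4): 2+4=6, 2+4=6, 6+4=10, 1+4=5, 7+4=11, 6+4=10, 0+4=4 -> [6, 6, 10, 5, 11, 10, 4]
Stage 2 (AMPLIFY 2): 6*2=12, 6*2=12, 10*2=20, 5*2=10, 11*2=22, 10*2=20, 4*2=8 -> [12, 12, 20, 10, 22, 20, 8]
Stage 3 (CLIP -8 25): clip(12,-8,25)=12, clip(12,-8,25)=12, clip(20,-8,25)=20, clip(10,-8,25)=10, clip(22,-8,25)=22, clip(20,-8,25)=20, clip(8,-8,25)=8 -> [12, 12, 20, 10, 22, 20, 8]
Stage 4 (SUM): sum[0..0]=12, sum[0..1]=24, sum[0..2]=44, sum[0..3]=54, sum[0..4]=76, sum[0..5]=96, sum[0..6]=104 -> [12, 24, 44, 54, 76, 96, 104]
Stage 5 (CLIP -10 12): clip(12,-10,12)=12, clip(24,-10,12)=12, clip(44,-10,12)=12, clip(54,-10,12)=12, clip(76,-10,12)=12, clip(96,-10,12)=12, clip(104,-10,12)=12 -> [12, 12, 12, 12, 12, 12, 12]
Stage 6 (OFFSET 4): 12+4=16, 12+4=16, 12+4=16, 12+4=16, 12+4=16, 12+4=16, 12+4=16 -> [16, 16, 16, 16, 16, 16, 16]
Output sum: 112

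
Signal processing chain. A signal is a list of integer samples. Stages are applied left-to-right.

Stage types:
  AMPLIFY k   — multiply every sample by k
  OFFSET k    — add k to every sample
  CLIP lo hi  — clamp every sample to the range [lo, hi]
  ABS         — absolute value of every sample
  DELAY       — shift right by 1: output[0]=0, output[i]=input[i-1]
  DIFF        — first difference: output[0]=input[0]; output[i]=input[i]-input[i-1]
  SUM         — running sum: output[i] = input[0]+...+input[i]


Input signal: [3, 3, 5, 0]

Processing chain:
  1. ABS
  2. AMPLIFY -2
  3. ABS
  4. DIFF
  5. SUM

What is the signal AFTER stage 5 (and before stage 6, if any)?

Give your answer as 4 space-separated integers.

Answer: 6 6 10 0

Derivation:
Input: [3, 3, 5, 0]
Stage 1 (ABS): |3|=3, |3|=3, |5|=5, |0|=0 -> [3, 3, 5, 0]
Stage 2 (AMPLIFY -2): 3*-2=-6, 3*-2=-6, 5*-2=-10, 0*-2=0 -> [-6, -6, -10, 0]
Stage 3 (ABS): |-6|=6, |-6|=6, |-10|=10, |0|=0 -> [6, 6, 10, 0]
Stage 4 (DIFF): s[0]=6, 6-6=0, 10-6=4, 0-10=-10 -> [6, 0, 4, -10]
Stage 5 (SUM): sum[0..0]=6, sum[0..1]=6, sum[0..2]=10, sum[0..3]=0 -> [6, 6, 10, 0]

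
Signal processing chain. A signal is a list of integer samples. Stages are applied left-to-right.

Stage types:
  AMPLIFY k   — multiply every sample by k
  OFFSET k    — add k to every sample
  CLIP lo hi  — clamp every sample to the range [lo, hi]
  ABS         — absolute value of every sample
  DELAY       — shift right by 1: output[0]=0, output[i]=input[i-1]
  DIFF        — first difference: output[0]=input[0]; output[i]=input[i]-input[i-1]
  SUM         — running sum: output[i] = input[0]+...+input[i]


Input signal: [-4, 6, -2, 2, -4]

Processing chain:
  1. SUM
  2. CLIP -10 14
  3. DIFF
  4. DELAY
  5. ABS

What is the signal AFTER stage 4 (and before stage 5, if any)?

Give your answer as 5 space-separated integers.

Input: [-4, 6, -2, 2, -4]
Stage 1 (SUM): sum[0..0]=-4, sum[0..1]=2, sum[0..2]=0, sum[0..3]=2, sum[0..4]=-2 -> [-4, 2, 0, 2, -2]
Stage 2 (CLIP -10 14): clip(-4,-10,14)=-4, clip(2,-10,14)=2, clip(0,-10,14)=0, clip(2,-10,14)=2, clip(-2,-10,14)=-2 -> [-4, 2, 0, 2, -2]
Stage 3 (DIFF): s[0]=-4, 2--4=6, 0-2=-2, 2-0=2, -2-2=-4 -> [-4, 6, -2, 2, -4]
Stage 4 (DELAY): [0, -4, 6, -2, 2] = [0, -4, 6, -2, 2] -> [0, -4, 6, -2, 2]

Answer: 0 -4 6 -2 2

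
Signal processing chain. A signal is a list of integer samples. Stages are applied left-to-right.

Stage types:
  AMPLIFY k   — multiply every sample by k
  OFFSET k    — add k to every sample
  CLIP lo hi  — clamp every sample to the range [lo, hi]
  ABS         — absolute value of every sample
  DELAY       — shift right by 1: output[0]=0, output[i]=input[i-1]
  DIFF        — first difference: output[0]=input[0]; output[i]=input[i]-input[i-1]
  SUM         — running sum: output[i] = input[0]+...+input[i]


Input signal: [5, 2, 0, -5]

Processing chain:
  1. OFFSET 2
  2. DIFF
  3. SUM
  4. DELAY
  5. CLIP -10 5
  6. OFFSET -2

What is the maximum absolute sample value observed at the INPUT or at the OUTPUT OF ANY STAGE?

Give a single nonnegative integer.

Answer: 7

Derivation:
Input: [5, 2, 0, -5] (max |s|=5)
Stage 1 (OFFSET 2): 5+2=7, 2+2=4, 0+2=2, -5+2=-3 -> [7, 4, 2, -3] (max |s|=7)
Stage 2 (DIFF): s[0]=7, 4-7=-3, 2-4=-2, -3-2=-5 -> [7, -3, -2, -5] (max |s|=7)
Stage 3 (SUM): sum[0..0]=7, sum[0..1]=4, sum[0..2]=2, sum[0..3]=-3 -> [7, 4, 2, -3] (max |s|=7)
Stage 4 (DELAY): [0, 7, 4, 2] = [0, 7, 4, 2] -> [0, 7, 4, 2] (max |s|=7)
Stage 5 (CLIP -10 5): clip(0,-10,5)=0, clip(7,-10,5)=5, clip(4,-10,5)=4, clip(2,-10,5)=2 -> [0, 5, 4, 2] (max |s|=5)
Stage 6 (OFFSET -2): 0+-2=-2, 5+-2=3, 4+-2=2, 2+-2=0 -> [-2, 3, 2, 0] (max |s|=3)
Overall max amplitude: 7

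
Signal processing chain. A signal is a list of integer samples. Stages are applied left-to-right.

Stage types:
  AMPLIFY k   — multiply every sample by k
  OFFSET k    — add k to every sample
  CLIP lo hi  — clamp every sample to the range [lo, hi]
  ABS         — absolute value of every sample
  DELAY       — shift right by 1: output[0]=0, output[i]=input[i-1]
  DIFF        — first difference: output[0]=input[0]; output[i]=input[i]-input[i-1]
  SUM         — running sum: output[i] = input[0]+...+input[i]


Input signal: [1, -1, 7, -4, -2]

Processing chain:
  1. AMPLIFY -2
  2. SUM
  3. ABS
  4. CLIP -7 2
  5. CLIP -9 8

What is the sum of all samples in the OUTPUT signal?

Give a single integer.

Answer: 8

Derivation:
Input: [1, -1, 7, -4, -2]
Stage 1 (AMPLIFY -2): 1*-2=-2, -1*-2=2, 7*-2=-14, -4*-2=8, -2*-2=4 -> [-2, 2, -14, 8, 4]
Stage 2 (SUM): sum[0..0]=-2, sum[0..1]=0, sum[0..2]=-14, sum[0..3]=-6, sum[0..4]=-2 -> [-2, 0, -14, -6, -2]
Stage 3 (ABS): |-2|=2, |0|=0, |-14|=14, |-6|=6, |-2|=2 -> [2, 0, 14, 6, 2]
Stage 4 (CLIP -7 2): clip(2,-7,2)=2, clip(0,-7,2)=0, clip(14,-7,2)=2, clip(6,-7,2)=2, clip(2,-7,2)=2 -> [2, 0, 2, 2, 2]
Stage 5 (CLIP -9 8): clip(2,-9,8)=2, clip(0,-9,8)=0, clip(2,-9,8)=2, clip(2,-9,8)=2, clip(2,-9,8)=2 -> [2, 0, 2, 2, 2]
Output sum: 8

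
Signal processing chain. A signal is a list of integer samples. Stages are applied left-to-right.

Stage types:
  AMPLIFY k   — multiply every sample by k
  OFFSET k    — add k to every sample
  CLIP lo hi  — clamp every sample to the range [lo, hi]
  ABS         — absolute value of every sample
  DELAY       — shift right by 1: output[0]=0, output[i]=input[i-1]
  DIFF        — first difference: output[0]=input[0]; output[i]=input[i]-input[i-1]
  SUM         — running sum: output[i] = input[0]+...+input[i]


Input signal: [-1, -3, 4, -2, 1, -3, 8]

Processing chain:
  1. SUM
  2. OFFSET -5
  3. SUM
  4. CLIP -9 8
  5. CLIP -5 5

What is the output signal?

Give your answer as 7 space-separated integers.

Answer: -5 -5 -5 -5 -5 -5 -5

Derivation:
Input: [-1, -3, 4, -2, 1, -3, 8]
Stage 1 (SUM): sum[0..0]=-1, sum[0..1]=-4, sum[0..2]=0, sum[0..3]=-2, sum[0..4]=-1, sum[0..5]=-4, sum[0..6]=4 -> [-1, -4, 0, -2, -1, -4, 4]
Stage 2 (OFFSET -5): -1+-5=-6, -4+-5=-9, 0+-5=-5, -2+-5=-7, -1+-5=-6, -4+-5=-9, 4+-5=-1 -> [-6, -9, -5, -7, -6, -9, -1]
Stage 3 (SUM): sum[0..0]=-6, sum[0..1]=-15, sum[0..2]=-20, sum[0..3]=-27, sum[0..4]=-33, sum[0..5]=-42, sum[0..6]=-43 -> [-6, -15, -20, -27, -33, -42, -43]
Stage 4 (CLIP -9 8): clip(-6,-9,8)=-6, clip(-15,-9,8)=-9, clip(-20,-9,8)=-9, clip(-27,-9,8)=-9, clip(-33,-9,8)=-9, clip(-42,-9,8)=-9, clip(-43,-9,8)=-9 -> [-6, -9, -9, -9, -9, -9, -9]
Stage 5 (CLIP -5 5): clip(-6,-5,5)=-5, clip(-9,-5,5)=-5, clip(-9,-5,5)=-5, clip(-9,-5,5)=-5, clip(-9,-5,5)=-5, clip(-9,-5,5)=-5, clip(-9,-5,5)=-5 -> [-5, -5, -5, -5, -5, -5, -5]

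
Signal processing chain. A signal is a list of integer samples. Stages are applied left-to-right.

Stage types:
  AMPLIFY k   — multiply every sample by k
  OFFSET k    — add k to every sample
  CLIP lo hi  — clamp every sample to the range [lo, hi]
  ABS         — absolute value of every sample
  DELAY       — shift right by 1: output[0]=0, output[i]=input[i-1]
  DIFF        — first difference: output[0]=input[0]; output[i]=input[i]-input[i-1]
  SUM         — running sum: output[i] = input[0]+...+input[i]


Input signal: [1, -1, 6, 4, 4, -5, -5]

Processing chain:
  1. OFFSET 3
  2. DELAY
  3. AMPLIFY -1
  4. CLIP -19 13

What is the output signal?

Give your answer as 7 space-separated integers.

Answer: 0 -4 -2 -9 -7 -7 2

Derivation:
Input: [1, -1, 6, 4, 4, -5, -5]
Stage 1 (OFFSET 3): 1+3=4, -1+3=2, 6+3=9, 4+3=7, 4+3=7, -5+3=-2, -5+3=-2 -> [4, 2, 9, 7, 7, -2, -2]
Stage 2 (DELAY): [0, 4, 2, 9, 7, 7, -2] = [0, 4, 2, 9, 7, 7, -2] -> [0, 4, 2, 9, 7, 7, -2]
Stage 3 (AMPLIFY -1): 0*-1=0, 4*-1=-4, 2*-1=-2, 9*-1=-9, 7*-1=-7, 7*-1=-7, -2*-1=2 -> [0, -4, -2, -9, -7, -7, 2]
Stage 4 (CLIP -19 13): clip(0,-19,13)=0, clip(-4,-19,13)=-4, clip(-2,-19,13)=-2, clip(-9,-19,13)=-9, clip(-7,-19,13)=-7, clip(-7,-19,13)=-7, clip(2,-19,13)=2 -> [0, -4, -2, -9, -7, -7, 2]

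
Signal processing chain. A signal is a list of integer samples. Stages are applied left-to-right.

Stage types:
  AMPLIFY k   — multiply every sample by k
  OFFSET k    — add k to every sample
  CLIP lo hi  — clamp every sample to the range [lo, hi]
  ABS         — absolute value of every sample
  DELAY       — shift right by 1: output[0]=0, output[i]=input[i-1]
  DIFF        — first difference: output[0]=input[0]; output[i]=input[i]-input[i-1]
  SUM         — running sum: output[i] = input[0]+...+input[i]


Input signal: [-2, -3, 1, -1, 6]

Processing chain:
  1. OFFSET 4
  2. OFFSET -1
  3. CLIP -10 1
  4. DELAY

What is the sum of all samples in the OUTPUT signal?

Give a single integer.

Input: [-2, -3, 1, -1, 6]
Stage 1 (OFFSET 4): -2+4=2, -3+4=1, 1+4=5, -1+4=3, 6+4=10 -> [2, 1, 5, 3, 10]
Stage 2 (OFFSET -1): 2+-1=1, 1+-1=0, 5+-1=4, 3+-1=2, 10+-1=9 -> [1, 0, 4, 2, 9]
Stage 3 (CLIP -10 1): clip(1,-10,1)=1, clip(0,-10,1)=0, clip(4,-10,1)=1, clip(2,-10,1)=1, clip(9,-10,1)=1 -> [1, 0, 1, 1, 1]
Stage 4 (DELAY): [0, 1, 0, 1, 1] = [0, 1, 0, 1, 1] -> [0, 1, 0, 1, 1]
Output sum: 3

Answer: 3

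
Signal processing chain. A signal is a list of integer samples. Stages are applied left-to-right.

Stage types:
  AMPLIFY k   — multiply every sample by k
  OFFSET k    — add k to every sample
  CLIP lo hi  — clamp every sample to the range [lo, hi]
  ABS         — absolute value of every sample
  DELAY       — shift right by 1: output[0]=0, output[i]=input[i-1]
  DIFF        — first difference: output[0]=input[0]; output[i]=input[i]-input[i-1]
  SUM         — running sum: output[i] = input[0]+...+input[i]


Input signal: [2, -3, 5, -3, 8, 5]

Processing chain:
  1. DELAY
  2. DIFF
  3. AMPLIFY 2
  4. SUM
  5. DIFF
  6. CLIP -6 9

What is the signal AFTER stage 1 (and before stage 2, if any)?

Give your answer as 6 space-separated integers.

Answer: 0 2 -3 5 -3 8

Derivation:
Input: [2, -3, 5, -3, 8, 5]
Stage 1 (DELAY): [0, 2, -3, 5, -3, 8] = [0, 2, -3, 5, -3, 8] -> [0, 2, -3, 5, -3, 8]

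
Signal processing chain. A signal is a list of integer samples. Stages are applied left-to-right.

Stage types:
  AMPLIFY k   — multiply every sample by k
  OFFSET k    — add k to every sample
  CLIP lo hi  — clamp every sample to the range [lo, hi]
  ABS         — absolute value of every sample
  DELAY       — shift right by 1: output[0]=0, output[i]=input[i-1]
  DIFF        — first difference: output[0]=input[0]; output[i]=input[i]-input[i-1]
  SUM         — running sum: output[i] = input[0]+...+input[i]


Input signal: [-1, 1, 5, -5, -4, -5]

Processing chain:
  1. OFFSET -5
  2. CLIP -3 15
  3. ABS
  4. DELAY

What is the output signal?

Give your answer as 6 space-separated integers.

Input: [-1, 1, 5, -5, -4, -5]
Stage 1 (OFFSET -5): -1+-5=-6, 1+-5=-4, 5+-5=0, -5+-5=-10, -4+-5=-9, -5+-5=-10 -> [-6, -4, 0, -10, -9, -10]
Stage 2 (CLIP -3 15): clip(-6,-3,15)=-3, clip(-4,-3,15)=-3, clip(0,-3,15)=0, clip(-10,-3,15)=-3, clip(-9,-3,15)=-3, clip(-10,-3,15)=-3 -> [-3, -3, 0, -3, -3, -3]
Stage 3 (ABS): |-3|=3, |-3|=3, |0|=0, |-3|=3, |-3|=3, |-3|=3 -> [3, 3, 0, 3, 3, 3]
Stage 4 (DELAY): [0, 3, 3, 0, 3, 3] = [0, 3, 3, 0, 3, 3] -> [0, 3, 3, 0, 3, 3]

Answer: 0 3 3 0 3 3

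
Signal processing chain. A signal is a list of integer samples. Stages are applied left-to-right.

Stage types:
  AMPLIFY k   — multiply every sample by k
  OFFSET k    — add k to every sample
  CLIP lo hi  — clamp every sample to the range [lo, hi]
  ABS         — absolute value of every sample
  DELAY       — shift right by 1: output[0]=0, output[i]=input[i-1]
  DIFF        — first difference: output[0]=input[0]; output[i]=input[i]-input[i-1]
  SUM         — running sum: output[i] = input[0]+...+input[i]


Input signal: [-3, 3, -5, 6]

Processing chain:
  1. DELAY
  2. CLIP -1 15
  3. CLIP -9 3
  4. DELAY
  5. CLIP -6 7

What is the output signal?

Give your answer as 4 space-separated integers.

Answer: 0 0 -1 3

Derivation:
Input: [-3, 3, -5, 6]
Stage 1 (DELAY): [0, -3, 3, -5] = [0, -3, 3, -5] -> [0, -3, 3, -5]
Stage 2 (CLIP -1 15): clip(0,-1,15)=0, clip(-3,-1,15)=-1, clip(3,-1,15)=3, clip(-5,-1,15)=-1 -> [0, -1, 3, -1]
Stage 3 (CLIP -9 3): clip(0,-9,3)=0, clip(-1,-9,3)=-1, clip(3,-9,3)=3, clip(-1,-9,3)=-1 -> [0, -1, 3, -1]
Stage 4 (DELAY): [0, 0, -1, 3] = [0, 0, -1, 3] -> [0, 0, -1, 3]
Stage 5 (CLIP -6 7): clip(0,-6,7)=0, clip(0,-6,7)=0, clip(-1,-6,7)=-1, clip(3,-6,7)=3 -> [0, 0, -1, 3]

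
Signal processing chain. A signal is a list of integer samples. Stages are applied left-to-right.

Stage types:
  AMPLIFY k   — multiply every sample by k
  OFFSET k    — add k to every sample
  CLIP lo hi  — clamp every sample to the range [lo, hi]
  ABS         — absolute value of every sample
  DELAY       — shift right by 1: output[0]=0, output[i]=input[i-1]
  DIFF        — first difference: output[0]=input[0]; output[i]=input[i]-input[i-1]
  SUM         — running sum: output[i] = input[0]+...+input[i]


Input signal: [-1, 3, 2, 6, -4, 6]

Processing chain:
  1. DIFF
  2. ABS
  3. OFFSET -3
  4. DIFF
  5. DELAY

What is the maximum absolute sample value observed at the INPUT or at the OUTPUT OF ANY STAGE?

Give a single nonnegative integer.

Input: [-1, 3, 2, 6, -4, 6] (max |s|=6)
Stage 1 (DIFF): s[0]=-1, 3--1=4, 2-3=-1, 6-2=4, -4-6=-10, 6--4=10 -> [-1, 4, -1, 4, -10, 10] (max |s|=10)
Stage 2 (ABS): |-1|=1, |4|=4, |-1|=1, |4|=4, |-10|=10, |10|=10 -> [1, 4, 1, 4, 10, 10] (max |s|=10)
Stage 3 (OFFSET -3): 1+-3=-2, 4+-3=1, 1+-3=-2, 4+-3=1, 10+-3=7, 10+-3=7 -> [-2, 1, -2, 1, 7, 7] (max |s|=7)
Stage 4 (DIFF): s[0]=-2, 1--2=3, -2-1=-3, 1--2=3, 7-1=6, 7-7=0 -> [-2, 3, -3, 3, 6, 0] (max |s|=6)
Stage 5 (DELAY): [0, -2, 3, -3, 3, 6] = [0, -2, 3, -3, 3, 6] -> [0, -2, 3, -3, 3, 6] (max |s|=6)
Overall max amplitude: 10

Answer: 10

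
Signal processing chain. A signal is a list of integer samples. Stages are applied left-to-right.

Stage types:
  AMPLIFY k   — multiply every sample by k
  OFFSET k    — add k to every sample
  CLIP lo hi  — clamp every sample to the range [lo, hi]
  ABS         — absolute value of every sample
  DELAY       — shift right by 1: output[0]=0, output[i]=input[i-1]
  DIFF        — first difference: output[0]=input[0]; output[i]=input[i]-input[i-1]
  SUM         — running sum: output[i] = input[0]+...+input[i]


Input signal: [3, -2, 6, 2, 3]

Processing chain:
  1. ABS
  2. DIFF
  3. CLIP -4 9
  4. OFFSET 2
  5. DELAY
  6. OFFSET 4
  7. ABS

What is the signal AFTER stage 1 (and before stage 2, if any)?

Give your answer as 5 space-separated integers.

Answer: 3 2 6 2 3

Derivation:
Input: [3, -2, 6, 2, 3]
Stage 1 (ABS): |3|=3, |-2|=2, |6|=6, |2|=2, |3|=3 -> [3, 2, 6, 2, 3]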